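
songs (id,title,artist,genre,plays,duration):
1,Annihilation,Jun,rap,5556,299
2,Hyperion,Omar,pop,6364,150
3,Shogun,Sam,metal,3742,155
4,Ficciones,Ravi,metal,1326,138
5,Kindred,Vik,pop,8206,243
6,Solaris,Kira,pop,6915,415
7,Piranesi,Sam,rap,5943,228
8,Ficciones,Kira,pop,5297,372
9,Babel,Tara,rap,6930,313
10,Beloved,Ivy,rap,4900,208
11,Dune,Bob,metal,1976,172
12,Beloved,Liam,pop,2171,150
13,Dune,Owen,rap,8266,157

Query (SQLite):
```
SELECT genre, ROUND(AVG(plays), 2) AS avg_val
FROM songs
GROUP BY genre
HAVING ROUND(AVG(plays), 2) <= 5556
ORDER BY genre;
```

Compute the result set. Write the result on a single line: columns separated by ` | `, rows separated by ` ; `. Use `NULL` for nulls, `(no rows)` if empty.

metal | 2348

Partition songs by genre; compute ROUND(AVG(plays), 2) within each group.
HAVING: keep groups where ROUND(AVG(plays), 2) <= 5556.
  metal: ids {3, 4, 11} → ROUND(AVG(plays), 2)=2348
  pop: ids {2, 5, 6, 8, 12} → ROUND(AVG(plays), 2)=5790.6
  rap: ids {1, 7, 9, 10, 13} → ROUND(AVG(plays), 2)=6319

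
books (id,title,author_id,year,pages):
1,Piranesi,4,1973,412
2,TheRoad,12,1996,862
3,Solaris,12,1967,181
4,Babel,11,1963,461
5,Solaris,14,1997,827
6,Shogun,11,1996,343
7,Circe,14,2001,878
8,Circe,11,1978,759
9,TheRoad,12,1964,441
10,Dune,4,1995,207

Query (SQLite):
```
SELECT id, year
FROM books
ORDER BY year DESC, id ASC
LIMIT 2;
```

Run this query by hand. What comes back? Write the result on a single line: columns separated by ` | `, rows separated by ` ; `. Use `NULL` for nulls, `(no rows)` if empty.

Sort by year desc, tiebreak id asc: (2001, id=7), (1997, id=5), (1996, id=2), (1996, id=6), (1995, id=10) …. Take first 2.

7 | 2001 ; 5 | 1997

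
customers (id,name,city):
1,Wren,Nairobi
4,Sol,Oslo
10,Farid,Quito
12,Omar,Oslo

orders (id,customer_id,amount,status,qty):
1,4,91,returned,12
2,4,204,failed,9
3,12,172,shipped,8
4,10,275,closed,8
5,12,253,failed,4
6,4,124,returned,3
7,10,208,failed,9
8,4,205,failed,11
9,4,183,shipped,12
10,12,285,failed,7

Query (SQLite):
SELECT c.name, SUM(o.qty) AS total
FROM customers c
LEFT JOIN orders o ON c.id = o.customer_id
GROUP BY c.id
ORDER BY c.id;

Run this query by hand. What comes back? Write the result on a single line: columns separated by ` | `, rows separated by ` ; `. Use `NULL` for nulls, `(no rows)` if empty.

LEFT JOIN keeps every customers row; unmatched ones get NULL for orders columns.
Group by customers.id and compute SUM(o.qty). SUM over an all-NULL group is NULL.
  1: ids {—} → SUM(o.qty)=NULL
  4: ids {1, 2, 6, 8, 9} → SUM(o.qty)=47
  10: ids {4, 7} → SUM(o.qty)=17
  12: ids {3, 5, 10} → SUM(o.qty)=19

Wren | NULL ; Sol | 47 ; Farid | 17 ; Omar | 19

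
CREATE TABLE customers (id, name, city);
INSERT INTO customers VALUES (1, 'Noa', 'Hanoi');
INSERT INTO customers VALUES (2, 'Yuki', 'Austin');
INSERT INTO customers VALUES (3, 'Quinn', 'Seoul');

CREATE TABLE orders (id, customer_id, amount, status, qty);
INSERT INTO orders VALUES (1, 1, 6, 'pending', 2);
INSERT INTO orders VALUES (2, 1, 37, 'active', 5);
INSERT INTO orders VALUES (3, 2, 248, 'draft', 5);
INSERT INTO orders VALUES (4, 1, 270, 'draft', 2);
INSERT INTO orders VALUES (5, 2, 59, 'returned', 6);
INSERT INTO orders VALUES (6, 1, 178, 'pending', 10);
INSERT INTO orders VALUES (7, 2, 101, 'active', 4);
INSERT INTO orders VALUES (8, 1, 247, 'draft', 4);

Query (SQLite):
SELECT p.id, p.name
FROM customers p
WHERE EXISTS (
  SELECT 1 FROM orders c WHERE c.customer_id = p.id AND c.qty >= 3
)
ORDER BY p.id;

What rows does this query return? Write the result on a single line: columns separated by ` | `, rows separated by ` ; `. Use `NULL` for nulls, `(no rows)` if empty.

1 | Noa ; 2 | Yuki

For each customers row, check whether any orders with matching customer_id has qty >= 3.
Keep rows where that is true.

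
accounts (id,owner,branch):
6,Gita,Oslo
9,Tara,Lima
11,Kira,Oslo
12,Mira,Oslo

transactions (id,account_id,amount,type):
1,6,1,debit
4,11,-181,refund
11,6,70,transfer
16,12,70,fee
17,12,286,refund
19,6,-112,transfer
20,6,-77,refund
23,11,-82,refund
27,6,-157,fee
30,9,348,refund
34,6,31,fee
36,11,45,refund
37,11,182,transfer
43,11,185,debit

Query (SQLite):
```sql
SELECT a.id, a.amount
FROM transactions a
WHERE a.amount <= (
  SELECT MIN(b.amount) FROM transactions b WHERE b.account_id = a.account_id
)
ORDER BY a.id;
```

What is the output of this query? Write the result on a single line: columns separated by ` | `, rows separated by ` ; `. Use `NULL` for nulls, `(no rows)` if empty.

4 | -181 ; 16 | 70 ; 27 | -157 ; 30 | 348

For each transactions row a, compute MIN(amount) over rows sharing a.account_id.
Keep row a if a.amount <= that per-group MIN.
  account_id=6: MIN(amount) = -157
  account_id=9: MIN(amount) = 348
  account_id=11: MIN(amount) = -181
  account_id=12: MIN(amount) = 70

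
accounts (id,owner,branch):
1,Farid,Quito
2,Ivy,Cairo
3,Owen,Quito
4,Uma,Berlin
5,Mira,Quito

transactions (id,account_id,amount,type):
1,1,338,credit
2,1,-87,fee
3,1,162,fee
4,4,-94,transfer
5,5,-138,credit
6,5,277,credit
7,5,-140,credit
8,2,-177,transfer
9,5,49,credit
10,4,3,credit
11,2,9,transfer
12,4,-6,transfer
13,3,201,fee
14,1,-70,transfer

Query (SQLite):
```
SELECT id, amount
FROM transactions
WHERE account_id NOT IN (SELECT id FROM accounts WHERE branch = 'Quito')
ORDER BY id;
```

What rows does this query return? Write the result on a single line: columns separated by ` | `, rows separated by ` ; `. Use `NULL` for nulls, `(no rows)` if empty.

4 | -94 ; 8 | -177 ; 10 | 3 ; 11 | 9 ; 12 | -6

Inner query: accounts.id where branch = 'Quito'.
Outer: keep transactions rows whose account_id is not in that set.
Inner query → {1, 3, 5}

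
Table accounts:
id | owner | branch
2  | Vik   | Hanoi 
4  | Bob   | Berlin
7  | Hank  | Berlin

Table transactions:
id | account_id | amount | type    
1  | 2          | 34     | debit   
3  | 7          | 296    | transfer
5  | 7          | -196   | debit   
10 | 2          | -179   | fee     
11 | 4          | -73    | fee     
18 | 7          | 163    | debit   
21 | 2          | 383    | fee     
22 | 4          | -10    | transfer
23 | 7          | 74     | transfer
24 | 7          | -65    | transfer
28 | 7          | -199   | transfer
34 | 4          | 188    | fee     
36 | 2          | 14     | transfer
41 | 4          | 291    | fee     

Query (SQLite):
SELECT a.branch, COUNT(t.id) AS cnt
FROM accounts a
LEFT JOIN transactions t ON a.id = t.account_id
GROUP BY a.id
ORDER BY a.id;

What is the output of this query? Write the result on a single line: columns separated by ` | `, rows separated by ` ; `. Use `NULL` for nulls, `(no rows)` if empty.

Hanoi | 4 ; Berlin | 4 ; Berlin | 6

LEFT JOIN keeps every accounts row; unmatched ones get NULL for transactions columns.
Group by accounts.id and compute COUNT(t.id). COUNT(col) of an all-NULL group is 0.
  2: ids {1, 10, 21, 36} → COUNT(t.id)=4
  4: ids {11, 22, 34, 41} → COUNT(t.id)=4
  7: ids {3, 5, 18, 23, 24, 28} → COUNT(t.id)=6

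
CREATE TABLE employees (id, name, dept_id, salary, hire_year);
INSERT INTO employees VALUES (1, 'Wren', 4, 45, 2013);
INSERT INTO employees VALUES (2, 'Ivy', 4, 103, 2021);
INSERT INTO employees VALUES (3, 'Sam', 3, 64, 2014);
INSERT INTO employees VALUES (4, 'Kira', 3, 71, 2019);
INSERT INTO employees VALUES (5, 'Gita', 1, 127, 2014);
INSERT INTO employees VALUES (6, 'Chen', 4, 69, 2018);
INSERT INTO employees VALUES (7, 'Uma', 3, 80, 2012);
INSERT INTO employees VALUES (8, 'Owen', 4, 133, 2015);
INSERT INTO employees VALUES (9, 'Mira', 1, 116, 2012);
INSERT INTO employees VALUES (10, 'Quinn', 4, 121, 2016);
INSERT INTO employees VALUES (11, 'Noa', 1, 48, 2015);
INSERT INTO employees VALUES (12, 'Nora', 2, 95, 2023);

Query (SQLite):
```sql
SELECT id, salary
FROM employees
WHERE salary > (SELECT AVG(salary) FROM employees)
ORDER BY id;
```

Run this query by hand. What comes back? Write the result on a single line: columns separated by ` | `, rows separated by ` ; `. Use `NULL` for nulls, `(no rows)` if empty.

2 | 103 ; 5 | 127 ; 8 | 133 ; 9 | 116 ; 10 | 121 ; 12 | 95

Scalar subquery: AVG(salary) over all employees rows = 89.333333 (≈; comparison uses full precision).
Keep rows where salary > that value.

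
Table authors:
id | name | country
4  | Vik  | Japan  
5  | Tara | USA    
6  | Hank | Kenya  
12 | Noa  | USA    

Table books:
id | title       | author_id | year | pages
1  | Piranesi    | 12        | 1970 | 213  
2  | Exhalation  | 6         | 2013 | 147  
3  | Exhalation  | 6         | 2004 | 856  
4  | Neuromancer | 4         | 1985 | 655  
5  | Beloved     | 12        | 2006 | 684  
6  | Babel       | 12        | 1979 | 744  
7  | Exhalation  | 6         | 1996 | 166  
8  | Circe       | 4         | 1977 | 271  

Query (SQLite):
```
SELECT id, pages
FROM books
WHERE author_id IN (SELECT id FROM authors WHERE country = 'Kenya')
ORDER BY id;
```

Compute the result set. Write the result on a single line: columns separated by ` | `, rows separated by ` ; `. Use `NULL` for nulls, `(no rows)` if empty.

2 | 147 ; 3 | 856 ; 7 | 166

Inner query: authors.id where country = 'Kenya'.
Outer: keep books rows whose author_id is in that set.
Inner query → {6}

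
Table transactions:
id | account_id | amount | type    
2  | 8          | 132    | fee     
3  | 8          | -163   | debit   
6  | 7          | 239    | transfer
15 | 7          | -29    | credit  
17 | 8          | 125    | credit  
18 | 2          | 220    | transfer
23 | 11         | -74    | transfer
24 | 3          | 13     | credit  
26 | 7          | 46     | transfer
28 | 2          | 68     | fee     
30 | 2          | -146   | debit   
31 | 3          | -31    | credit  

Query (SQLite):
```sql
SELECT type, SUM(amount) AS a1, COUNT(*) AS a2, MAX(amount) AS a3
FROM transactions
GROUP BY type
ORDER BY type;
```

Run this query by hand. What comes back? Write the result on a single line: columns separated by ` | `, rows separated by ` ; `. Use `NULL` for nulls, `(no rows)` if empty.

credit | 78 | 4 | 125 ; debit | -309 | 2 | -146 ; fee | 200 | 2 | 132 ; transfer | 431 | 4 | 239

Group transactions by type.
Per group compute: SUM(amount), COUNT(*), MAX(amount).
  credit: ids {15, 17, 24, 31} → SUM(amount)=78, COUNT(*)=4, MAX(amount)=125
  debit: ids {3, 30} → SUM(amount)=-309, COUNT(*)=2, MAX(amount)=-146
  fee: ids {2, 28} → SUM(amount)=200, COUNT(*)=2, MAX(amount)=132
  transfer: ids {6, 18, 23, 26} → SUM(amount)=431, COUNT(*)=4, MAX(amount)=239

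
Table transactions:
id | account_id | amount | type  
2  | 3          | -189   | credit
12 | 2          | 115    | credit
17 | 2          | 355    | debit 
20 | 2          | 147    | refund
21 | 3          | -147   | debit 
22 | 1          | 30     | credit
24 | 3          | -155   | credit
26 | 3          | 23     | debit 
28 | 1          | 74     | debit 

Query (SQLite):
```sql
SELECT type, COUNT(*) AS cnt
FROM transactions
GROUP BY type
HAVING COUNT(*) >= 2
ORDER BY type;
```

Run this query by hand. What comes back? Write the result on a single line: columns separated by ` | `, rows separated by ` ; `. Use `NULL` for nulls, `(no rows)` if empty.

credit | 4 ; debit | 4

Partition transactions by type; compute COUNT(*) within each group.
HAVING: keep groups with count ≥ 2.
  credit: ids {2, 12, 22, 24} → COUNT(*)=4
  debit: ids {17, 21, 26, 28} → COUNT(*)=4
  refund: ids {20} → COUNT(*)=1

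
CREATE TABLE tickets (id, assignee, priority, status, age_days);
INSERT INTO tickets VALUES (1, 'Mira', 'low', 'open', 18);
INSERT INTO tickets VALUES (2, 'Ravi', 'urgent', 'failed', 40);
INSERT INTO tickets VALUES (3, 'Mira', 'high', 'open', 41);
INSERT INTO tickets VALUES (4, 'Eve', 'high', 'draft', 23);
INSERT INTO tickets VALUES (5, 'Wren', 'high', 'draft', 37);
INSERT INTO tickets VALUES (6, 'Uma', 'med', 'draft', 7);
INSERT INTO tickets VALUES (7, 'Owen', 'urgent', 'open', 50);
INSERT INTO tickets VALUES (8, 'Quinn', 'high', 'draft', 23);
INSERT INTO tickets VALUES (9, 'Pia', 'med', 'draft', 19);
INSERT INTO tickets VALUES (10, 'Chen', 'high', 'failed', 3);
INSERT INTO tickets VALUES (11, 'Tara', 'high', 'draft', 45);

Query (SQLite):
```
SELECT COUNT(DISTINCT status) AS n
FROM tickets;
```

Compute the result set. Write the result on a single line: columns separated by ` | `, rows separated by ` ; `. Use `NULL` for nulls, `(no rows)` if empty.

3

Count distinct non-NULL status values.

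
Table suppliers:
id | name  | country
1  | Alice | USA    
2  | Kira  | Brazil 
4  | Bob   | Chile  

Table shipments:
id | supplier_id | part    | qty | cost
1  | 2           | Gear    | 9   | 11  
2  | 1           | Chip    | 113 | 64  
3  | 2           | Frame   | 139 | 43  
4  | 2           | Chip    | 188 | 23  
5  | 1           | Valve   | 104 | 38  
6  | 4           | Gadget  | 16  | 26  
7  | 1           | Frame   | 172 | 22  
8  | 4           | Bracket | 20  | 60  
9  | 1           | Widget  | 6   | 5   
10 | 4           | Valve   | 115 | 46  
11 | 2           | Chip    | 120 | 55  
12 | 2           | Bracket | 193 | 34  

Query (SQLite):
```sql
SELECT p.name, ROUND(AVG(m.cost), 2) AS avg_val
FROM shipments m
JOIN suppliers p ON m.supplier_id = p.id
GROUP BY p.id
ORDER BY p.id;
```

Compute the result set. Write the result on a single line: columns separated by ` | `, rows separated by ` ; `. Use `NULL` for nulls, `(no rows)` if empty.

Join each shipments row to its suppliers via supplier_id.
Group joined rows by suppliers.id; compute ROUND(AVG(m.cost), 2) per group.
  1: ids {2, 5, 7, 9} → ROUND(AVG(m.cost), 2)=32.25
  2: ids {1, 3, 4, 11, 12} → ROUND(AVG(m.cost), 2)=33.2
  4: ids {6, 8, 10} → ROUND(AVG(m.cost), 2)=44

Alice | 32.25 ; Kira | 33.2 ; Bob | 44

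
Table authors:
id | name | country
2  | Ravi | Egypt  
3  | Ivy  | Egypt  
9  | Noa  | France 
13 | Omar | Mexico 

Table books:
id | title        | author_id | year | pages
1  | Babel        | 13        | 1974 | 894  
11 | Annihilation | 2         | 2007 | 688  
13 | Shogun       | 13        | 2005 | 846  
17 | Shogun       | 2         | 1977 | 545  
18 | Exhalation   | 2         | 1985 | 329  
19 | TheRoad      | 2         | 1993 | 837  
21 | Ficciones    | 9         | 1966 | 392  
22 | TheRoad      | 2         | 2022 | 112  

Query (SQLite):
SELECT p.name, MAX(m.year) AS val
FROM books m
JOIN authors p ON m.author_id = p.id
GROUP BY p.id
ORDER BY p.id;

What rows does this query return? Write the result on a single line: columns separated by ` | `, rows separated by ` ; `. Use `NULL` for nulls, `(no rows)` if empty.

Join each books row to its authors via author_id.
Group joined rows by authors.id; compute MAX(m.year) per group.
  2: ids {11, 17, 18, 19, 22} → MAX(m.year)=2022
  9: ids {21} → MAX(m.year)=1966
  13: ids {1, 13} → MAX(m.year)=2005

Ravi | 2022 ; Noa | 1966 ; Omar | 2005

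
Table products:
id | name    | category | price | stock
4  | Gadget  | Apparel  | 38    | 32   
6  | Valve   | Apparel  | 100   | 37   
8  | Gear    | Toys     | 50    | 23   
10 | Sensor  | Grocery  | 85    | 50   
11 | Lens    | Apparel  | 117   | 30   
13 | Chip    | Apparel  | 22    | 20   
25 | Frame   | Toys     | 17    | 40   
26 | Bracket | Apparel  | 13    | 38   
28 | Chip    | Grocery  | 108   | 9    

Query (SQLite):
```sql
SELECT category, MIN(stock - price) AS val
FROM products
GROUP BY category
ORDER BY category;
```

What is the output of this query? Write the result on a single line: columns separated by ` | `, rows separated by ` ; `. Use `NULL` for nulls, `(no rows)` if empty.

For each row compute stock - price.
Group by category; take MIN of the expression per group.
  Apparel: ids {4, 6, 11, 13, 26} → MIN(stock - price)=-87
  Grocery: ids {10, 28} → MIN(stock - price)=-99
  Toys: ids {8, 25} → MIN(stock - price)=-27

Apparel | -87 ; Grocery | -99 ; Toys | -27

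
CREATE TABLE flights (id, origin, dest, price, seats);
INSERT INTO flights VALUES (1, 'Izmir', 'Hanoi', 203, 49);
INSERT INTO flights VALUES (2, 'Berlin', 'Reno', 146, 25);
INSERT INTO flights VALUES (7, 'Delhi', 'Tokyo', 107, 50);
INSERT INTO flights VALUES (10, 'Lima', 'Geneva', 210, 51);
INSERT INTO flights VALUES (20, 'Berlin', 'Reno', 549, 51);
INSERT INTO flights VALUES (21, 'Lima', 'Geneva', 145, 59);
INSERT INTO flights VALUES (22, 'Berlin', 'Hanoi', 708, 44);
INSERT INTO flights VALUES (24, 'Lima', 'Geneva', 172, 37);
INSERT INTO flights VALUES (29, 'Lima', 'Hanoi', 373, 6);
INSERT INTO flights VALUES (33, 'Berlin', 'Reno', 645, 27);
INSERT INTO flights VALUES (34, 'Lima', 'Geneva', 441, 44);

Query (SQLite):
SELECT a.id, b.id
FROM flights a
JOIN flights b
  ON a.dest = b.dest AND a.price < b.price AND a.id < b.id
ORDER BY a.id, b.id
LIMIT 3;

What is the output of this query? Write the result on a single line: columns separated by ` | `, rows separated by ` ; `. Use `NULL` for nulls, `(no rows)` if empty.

1 | 22 ; 1 | 29 ; 2 | 20

Pairs (a,b) with same dest, a.price < b.price, a.id < b.id.
dest groups: Geneva:{10,21,24,34} Hanoi:{1,22,29} Reno:{2,20,33} Tokyo:{7}
Ordered by (a.id, b.id); first 3.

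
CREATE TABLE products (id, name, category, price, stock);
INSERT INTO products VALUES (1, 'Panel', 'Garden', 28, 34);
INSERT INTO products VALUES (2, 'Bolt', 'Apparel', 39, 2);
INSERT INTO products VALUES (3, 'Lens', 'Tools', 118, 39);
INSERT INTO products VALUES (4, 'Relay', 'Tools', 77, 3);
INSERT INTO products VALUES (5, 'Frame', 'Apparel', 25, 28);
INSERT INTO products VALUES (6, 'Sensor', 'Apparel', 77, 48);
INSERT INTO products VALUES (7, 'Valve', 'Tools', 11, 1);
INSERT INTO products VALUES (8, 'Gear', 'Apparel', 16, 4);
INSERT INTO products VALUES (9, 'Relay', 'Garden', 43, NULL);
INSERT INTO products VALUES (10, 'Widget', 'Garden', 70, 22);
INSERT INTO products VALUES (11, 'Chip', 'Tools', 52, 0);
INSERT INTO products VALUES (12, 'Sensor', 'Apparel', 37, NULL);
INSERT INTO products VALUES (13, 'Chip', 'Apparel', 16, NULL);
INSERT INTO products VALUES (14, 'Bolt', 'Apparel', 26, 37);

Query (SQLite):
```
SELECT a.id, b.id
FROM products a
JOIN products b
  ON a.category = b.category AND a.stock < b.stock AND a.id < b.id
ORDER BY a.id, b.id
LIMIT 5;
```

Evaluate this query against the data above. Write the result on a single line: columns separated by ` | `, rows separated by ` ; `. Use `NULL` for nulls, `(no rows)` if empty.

2 | 5 ; 2 | 6 ; 2 | 8 ; 2 | 14 ; 5 | 6

Pairs (a,b) with same category, a.stock < b.stock, a.id < b.id.
category groups: Apparel:{2,5,6,8,12,13,14} Garden:{1,9,10} Tools:{3,4,7,11}
Ordered by (a.id, b.id); first 5.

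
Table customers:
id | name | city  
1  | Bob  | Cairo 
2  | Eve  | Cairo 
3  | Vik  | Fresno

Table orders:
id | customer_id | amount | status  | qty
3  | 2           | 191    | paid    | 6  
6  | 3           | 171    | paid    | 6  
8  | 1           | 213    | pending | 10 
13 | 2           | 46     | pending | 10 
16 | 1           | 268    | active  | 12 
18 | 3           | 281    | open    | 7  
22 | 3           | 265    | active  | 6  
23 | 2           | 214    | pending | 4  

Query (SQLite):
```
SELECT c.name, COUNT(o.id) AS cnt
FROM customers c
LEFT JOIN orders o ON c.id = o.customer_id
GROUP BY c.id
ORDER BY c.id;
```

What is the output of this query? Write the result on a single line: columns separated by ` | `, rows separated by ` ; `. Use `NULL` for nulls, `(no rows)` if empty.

Bob | 2 ; Eve | 3 ; Vik | 3

LEFT JOIN keeps every customers row; unmatched ones get NULL for orders columns.
Group by customers.id and compute COUNT(o.id). COUNT(col) of an all-NULL group is 0.
  1: ids {8, 16} → COUNT(o.id)=2
  2: ids {3, 13, 23} → COUNT(o.id)=3
  3: ids {6, 18, 22} → COUNT(o.id)=3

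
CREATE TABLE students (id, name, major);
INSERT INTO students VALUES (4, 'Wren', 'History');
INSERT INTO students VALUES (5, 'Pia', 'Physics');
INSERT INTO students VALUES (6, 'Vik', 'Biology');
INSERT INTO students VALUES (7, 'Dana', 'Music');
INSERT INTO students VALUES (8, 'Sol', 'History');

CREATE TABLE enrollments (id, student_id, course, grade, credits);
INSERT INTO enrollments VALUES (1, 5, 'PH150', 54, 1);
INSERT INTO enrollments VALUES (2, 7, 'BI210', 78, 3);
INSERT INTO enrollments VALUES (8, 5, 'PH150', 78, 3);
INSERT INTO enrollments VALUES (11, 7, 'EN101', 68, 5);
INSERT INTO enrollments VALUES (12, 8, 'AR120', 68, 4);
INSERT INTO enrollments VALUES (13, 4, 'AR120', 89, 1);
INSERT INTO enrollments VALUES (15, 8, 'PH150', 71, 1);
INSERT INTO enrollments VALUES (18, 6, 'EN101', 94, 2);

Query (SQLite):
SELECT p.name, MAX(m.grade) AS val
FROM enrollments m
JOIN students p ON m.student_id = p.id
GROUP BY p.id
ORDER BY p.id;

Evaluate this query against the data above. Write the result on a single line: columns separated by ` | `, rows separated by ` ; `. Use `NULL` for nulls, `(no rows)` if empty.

Wren | 89 ; Pia | 78 ; Vik | 94 ; Dana | 78 ; Sol | 71

Join each enrollments row to its students via student_id.
Group joined rows by students.id; compute MAX(m.grade) per group.
  4: ids {13} → MAX(m.grade)=89
  5: ids {1, 8} → MAX(m.grade)=78
  6: ids {18} → MAX(m.grade)=94
  7: ids {2, 11} → MAX(m.grade)=78
  8: ids {12, 15} → MAX(m.grade)=71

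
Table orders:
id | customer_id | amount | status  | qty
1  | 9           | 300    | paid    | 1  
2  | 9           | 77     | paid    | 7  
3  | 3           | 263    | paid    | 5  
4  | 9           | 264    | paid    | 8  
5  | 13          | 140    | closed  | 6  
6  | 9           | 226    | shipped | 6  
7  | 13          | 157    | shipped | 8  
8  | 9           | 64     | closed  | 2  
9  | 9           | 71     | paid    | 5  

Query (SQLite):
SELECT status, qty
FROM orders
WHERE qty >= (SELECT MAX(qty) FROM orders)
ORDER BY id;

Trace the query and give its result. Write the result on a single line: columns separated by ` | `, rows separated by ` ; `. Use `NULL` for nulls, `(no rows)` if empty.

Scalar subquery: MAX(qty) over all orders rows = 8.
Keep rows where qty >= that value.

paid | 8 ; shipped | 8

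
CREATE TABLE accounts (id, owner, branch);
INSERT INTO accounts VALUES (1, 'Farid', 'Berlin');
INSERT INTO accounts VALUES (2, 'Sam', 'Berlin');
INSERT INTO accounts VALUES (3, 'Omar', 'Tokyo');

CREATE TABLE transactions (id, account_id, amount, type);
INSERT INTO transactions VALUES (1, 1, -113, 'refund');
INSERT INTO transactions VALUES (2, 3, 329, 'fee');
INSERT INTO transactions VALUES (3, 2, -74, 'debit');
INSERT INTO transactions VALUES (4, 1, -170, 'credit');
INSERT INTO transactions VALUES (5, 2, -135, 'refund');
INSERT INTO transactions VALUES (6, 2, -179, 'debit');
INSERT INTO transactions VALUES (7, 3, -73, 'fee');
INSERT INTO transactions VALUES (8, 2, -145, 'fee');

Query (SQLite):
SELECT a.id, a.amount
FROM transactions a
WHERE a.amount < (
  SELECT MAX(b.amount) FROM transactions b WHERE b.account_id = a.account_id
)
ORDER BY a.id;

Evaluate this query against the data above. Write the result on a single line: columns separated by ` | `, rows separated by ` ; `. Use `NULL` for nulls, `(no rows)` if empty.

For each transactions row a, compute MAX(amount) over rows sharing a.account_id.
Keep row a if a.amount < that per-group MAX.
  account_id=1: MAX(amount) = -113
  account_id=2: MAX(amount) = -74
  account_id=3: MAX(amount) = 329

4 | -170 ; 5 | -135 ; 6 | -179 ; 7 | -73 ; 8 | -145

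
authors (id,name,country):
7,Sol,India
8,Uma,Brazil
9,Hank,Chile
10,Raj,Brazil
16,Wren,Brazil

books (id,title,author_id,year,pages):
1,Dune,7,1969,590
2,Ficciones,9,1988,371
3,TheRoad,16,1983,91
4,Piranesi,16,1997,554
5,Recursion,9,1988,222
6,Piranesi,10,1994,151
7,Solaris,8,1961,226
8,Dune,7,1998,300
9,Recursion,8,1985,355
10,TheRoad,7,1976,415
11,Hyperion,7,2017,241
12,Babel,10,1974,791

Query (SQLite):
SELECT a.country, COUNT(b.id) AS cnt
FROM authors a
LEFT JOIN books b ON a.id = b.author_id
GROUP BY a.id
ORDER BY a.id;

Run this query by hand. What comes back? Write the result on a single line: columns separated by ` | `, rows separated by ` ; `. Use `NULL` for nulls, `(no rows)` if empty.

LEFT JOIN keeps every authors row; unmatched ones get NULL for books columns.
Group by authors.id and compute COUNT(b.id). COUNT(col) of an all-NULL group is 0.
  7: ids {1, 8, 10, 11} → COUNT(b.id)=4
  8: ids {7, 9} → COUNT(b.id)=2
  9: ids {2, 5} → COUNT(b.id)=2
  10: ids {6, 12} → COUNT(b.id)=2
  16: ids {3, 4} → COUNT(b.id)=2

India | 4 ; Brazil | 2 ; Chile | 2 ; Brazil | 2 ; Brazil | 2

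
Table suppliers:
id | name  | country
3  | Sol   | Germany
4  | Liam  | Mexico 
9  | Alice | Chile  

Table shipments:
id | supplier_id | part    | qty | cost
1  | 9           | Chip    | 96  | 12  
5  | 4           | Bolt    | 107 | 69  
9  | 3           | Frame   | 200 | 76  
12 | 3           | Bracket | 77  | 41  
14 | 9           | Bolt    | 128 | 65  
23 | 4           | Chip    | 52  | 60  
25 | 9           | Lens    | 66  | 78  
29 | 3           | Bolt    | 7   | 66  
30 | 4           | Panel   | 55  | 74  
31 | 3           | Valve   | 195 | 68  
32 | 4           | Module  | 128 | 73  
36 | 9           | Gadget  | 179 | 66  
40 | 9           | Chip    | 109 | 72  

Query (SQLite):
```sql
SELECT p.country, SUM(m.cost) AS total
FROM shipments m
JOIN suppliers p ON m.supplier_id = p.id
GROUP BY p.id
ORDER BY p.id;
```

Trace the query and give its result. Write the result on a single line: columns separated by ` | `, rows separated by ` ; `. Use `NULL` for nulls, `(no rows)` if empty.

Germany | 251 ; Mexico | 276 ; Chile | 293

Join each shipments row to its suppliers via supplier_id.
Group joined rows by suppliers.id; compute SUM(m.cost) per group.
  3: ids {9, 12, 29, 31} → SUM(m.cost)=251
  4: ids {5, 23, 30, 32} → SUM(m.cost)=276
  9: ids {1, 14, 25, 36, 40} → SUM(m.cost)=293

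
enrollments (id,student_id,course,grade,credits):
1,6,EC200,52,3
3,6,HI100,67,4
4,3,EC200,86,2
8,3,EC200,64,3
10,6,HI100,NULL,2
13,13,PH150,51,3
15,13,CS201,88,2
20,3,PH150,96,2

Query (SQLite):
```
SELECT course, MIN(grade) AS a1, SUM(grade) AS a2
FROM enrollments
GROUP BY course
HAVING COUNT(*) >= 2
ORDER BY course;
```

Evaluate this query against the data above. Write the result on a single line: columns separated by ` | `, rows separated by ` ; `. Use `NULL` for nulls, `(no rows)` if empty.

EC200 | 52 | 202 ; HI100 | 67 | 67 ; PH150 | 51 | 147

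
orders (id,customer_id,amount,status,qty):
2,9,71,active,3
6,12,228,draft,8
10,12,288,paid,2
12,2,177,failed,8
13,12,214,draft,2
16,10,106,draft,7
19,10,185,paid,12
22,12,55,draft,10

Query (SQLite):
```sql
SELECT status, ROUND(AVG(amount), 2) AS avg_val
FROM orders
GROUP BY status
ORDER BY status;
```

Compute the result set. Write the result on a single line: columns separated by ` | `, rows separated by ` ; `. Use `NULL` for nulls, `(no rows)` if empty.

active | 71 ; draft | 150.75 ; failed | 177 ; paid | 236.5

Partition orders by status; compute ROUND(AVG(amount), 2) within each group.
  active: ids {2} → ROUND(AVG(amount), 2)=71
  draft: ids {6, 13, 16, 22} → ROUND(AVG(amount), 2)=150.75
  failed: ids {12} → ROUND(AVG(amount), 2)=177
  paid: ids {10, 19} → ROUND(AVG(amount), 2)=236.5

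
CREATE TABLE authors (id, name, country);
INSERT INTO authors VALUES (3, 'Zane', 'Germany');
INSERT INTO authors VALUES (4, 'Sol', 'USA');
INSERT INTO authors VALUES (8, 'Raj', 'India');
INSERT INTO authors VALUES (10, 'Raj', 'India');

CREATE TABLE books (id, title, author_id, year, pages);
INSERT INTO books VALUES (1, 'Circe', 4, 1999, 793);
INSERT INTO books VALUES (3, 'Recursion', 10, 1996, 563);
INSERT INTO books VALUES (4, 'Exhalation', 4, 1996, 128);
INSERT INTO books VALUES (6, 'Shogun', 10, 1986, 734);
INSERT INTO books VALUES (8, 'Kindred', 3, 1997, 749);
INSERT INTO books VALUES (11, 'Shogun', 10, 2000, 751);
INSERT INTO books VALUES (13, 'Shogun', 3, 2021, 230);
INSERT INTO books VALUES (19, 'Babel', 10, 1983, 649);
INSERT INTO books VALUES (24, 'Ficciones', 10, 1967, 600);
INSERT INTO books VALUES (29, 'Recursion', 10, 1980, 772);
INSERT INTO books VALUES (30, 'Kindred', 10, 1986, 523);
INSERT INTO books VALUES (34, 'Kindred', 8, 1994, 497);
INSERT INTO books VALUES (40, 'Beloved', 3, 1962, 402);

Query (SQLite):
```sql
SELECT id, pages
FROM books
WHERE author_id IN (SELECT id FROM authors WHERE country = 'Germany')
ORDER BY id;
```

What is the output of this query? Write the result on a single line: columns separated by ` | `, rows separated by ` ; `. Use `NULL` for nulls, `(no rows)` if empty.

Inner query: authors.id where country = 'Germany'.
Outer: keep books rows whose author_id is in that set.
Inner query → {3}

8 | 749 ; 13 | 230 ; 40 | 402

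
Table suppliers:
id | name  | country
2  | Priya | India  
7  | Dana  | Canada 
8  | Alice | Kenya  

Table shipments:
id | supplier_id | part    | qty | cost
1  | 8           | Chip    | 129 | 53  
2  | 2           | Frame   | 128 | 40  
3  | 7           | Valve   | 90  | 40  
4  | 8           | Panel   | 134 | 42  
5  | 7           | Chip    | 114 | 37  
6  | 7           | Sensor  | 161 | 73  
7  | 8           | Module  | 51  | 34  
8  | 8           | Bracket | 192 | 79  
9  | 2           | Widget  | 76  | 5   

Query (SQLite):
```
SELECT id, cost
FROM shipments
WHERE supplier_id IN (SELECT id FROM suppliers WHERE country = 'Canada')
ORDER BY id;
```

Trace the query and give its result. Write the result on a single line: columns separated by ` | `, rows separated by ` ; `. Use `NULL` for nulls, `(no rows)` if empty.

Inner query: suppliers.id where country = 'Canada'.
Outer: keep shipments rows whose supplier_id is in that set.
Inner query → {7}

3 | 40 ; 5 | 37 ; 6 | 73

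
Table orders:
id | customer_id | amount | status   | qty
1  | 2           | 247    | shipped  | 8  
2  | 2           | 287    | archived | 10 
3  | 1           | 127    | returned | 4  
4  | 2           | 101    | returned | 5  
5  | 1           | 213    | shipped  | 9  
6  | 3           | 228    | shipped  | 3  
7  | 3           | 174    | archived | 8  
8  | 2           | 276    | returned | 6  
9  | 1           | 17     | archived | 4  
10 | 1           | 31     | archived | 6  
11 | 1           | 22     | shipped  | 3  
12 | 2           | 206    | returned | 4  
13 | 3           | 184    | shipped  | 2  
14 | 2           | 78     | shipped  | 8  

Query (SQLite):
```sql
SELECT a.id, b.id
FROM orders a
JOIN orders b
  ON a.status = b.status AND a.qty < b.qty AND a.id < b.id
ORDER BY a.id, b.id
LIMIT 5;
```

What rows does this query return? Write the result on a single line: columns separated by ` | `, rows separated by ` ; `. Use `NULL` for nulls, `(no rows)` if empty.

Pairs (a,b) with same status, a.qty < b.qty, a.id < b.id.
status groups: archived:{2,7,9,10} returned:{3,4,8,12} shipped:{1,5,6,11,13,14}
Ordered by (a.id, b.id); first 5.

1 | 5 ; 3 | 4 ; 3 | 8 ; 4 | 8 ; 6 | 14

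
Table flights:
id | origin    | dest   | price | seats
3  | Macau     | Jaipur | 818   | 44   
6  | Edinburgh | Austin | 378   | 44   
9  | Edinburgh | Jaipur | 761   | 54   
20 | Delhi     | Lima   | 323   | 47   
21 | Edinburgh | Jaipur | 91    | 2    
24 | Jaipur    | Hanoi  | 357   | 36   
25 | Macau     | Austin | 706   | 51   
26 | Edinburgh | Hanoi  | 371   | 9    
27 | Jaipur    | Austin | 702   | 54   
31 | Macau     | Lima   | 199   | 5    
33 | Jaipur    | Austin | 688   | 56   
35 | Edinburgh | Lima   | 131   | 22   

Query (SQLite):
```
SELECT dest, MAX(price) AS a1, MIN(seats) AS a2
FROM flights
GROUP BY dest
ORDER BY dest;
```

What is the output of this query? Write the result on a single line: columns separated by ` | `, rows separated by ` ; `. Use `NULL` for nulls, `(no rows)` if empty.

Group flights by dest.
Per group compute: MAX(price), MIN(seats).
  Austin: ids {6, 25, 27, 33} → MAX(price)=706, MIN(seats)=44
  Hanoi: ids {24, 26} → MAX(price)=371, MIN(seats)=9
  Jaipur: ids {3, 9, 21} → MAX(price)=818, MIN(seats)=2
  Lima: ids {20, 31, 35} → MAX(price)=323, MIN(seats)=5

Austin | 706 | 44 ; Hanoi | 371 | 9 ; Jaipur | 818 | 2 ; Lima | 323 | 5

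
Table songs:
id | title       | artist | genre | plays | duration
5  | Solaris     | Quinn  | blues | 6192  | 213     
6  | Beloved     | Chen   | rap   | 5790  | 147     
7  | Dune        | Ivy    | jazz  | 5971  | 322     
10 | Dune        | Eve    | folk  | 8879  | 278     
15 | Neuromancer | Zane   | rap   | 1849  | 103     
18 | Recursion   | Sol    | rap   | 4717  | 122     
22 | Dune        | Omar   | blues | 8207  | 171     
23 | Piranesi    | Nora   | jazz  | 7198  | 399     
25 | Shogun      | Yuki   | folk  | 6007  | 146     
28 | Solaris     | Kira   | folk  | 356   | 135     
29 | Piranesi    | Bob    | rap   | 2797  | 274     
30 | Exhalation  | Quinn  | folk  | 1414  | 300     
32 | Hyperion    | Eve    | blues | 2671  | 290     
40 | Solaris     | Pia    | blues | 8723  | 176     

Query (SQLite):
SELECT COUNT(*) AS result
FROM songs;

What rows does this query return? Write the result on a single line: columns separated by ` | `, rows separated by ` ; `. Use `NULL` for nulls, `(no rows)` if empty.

All duration values: [213, 147, 322, 278, 103, 122, 171, 399, 146, 135, 274, 300, 290, 176].
COUNT(*) counts rows → 14.

14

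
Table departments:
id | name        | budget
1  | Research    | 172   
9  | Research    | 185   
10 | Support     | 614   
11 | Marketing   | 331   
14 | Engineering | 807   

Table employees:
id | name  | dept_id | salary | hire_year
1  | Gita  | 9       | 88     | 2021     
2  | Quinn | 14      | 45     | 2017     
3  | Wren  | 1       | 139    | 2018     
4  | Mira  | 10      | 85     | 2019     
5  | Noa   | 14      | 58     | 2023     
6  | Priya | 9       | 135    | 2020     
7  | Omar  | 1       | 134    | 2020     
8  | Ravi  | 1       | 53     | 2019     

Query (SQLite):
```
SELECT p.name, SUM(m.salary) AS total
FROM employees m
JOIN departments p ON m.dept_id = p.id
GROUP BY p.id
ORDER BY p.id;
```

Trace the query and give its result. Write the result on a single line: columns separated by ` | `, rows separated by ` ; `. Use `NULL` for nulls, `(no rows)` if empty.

Research | 326 ; Research | 223 ; Support | 85 ; Engineering | 103

Join each employees row to its departments via dept_id.
Group joined rows by departments.id; compute SUM(m.salary) per group.
  1: ids {3, 7, 8} → SUM(m.salary)=326
  9: ids {1, 6} → SUM(m.salary)=223
  10: ids {4} → SUM(m.salary)=85
  14: ids {2, 5} → SUM(m.salary)=103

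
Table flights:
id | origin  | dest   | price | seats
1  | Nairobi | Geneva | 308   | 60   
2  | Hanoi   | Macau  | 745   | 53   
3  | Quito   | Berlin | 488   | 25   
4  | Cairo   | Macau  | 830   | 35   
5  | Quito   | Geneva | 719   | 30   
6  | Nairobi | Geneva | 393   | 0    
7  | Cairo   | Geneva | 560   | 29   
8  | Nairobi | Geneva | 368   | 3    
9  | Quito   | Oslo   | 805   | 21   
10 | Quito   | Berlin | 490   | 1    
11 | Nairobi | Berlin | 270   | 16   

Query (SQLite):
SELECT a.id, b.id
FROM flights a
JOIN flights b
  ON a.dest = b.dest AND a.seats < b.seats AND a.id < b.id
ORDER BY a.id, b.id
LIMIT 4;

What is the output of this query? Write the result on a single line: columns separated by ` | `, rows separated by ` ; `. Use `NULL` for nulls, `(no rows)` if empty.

Pairs (a,b) with same dest, a.seats < b.seats, a.id < b.id.
dest groups: Berlin:{3,10,11} Geneva:{1,5,6,7,8} Macau:{2,4} Oslo:{9}
Ordered by (a.id, b.id); first 4.

6 | 7 ; 6 | 8 ; 10 | 11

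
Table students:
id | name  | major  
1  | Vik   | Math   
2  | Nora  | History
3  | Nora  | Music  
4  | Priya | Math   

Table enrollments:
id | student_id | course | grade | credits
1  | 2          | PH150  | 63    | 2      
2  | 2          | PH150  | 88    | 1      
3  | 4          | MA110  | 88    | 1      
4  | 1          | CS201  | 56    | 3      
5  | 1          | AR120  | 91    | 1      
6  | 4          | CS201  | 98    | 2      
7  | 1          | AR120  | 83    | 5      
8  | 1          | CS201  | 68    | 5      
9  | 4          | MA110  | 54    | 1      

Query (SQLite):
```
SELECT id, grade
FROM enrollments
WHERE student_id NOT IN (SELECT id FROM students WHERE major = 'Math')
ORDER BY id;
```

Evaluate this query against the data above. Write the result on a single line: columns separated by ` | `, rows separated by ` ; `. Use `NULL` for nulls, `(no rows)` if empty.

Inner query: students.id where major = 'Math'.
Outer: keep enrollments rows whose student_id is not in that set.
Inner query → {1, 4}

1 | 63 ; 2 | 88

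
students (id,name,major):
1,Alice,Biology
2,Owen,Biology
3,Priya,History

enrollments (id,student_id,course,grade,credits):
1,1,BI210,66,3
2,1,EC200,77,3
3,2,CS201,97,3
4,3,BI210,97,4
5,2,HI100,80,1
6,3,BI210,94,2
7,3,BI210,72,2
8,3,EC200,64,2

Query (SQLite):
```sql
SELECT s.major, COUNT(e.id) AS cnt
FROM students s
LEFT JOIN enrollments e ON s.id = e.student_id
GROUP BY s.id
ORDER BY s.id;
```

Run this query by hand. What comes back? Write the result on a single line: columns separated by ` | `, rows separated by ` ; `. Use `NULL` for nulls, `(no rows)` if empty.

Biology | 2 ; Biology | 2 ; History | 4

LEFT JOIN keeps every students row; unmatched ones get NULL for enrollments columns.
Group by students.id and compute COUNT(e.id). COUNT(col) of an all-NULL group is 0.
  1: ids {1, 2} → COUNT(e.id)=2
  2: ids {3, 5} → COUNT(e.id)=2
  3: ids {4, 6, 7, 8} → COUNT(e.id)=4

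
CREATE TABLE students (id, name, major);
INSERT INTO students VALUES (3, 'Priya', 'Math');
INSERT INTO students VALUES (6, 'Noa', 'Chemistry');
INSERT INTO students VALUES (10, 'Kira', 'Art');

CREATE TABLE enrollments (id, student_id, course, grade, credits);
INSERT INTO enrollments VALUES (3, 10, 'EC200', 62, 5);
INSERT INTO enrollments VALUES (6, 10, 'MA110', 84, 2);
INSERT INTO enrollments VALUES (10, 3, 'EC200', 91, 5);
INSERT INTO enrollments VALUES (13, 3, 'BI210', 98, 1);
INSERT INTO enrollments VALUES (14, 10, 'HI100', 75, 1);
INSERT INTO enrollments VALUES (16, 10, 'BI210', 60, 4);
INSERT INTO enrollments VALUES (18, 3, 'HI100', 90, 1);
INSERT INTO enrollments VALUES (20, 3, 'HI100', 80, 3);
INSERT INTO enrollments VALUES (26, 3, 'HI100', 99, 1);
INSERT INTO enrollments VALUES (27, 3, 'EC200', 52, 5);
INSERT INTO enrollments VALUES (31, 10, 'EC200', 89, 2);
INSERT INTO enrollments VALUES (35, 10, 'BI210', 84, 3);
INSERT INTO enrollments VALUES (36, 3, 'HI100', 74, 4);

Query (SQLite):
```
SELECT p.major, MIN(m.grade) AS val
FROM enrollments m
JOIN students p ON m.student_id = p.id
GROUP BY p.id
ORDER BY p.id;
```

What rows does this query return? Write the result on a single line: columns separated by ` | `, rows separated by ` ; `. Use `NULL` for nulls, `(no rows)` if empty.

Join each enrollments row to its students via student_id.
Group joined rows by students.id; compute MIN(m.grade) per group.
  3: ids {10, 13, 18, 20, 26, 27, 36} → MIN(m.grade)=52
  10: ids {3, 6, 14, 16, 31, 35} → MIN(m.grade)=60

Math | 52 ; Art | 60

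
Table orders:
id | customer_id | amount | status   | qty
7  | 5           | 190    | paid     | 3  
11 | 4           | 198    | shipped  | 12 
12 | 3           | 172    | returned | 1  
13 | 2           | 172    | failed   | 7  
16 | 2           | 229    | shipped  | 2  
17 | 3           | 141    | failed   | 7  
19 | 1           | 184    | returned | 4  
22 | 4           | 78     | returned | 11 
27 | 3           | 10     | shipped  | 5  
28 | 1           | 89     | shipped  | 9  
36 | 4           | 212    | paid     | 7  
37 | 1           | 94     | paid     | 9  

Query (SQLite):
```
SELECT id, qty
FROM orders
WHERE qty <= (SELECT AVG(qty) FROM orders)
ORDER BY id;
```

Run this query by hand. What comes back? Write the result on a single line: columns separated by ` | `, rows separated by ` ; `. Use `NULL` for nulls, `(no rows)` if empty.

7 | 3 ; 12 | 1 ; 16 | 2 ; 19 | 4 ; 27 | 5

Scalar subquery: AVG(qty) over all orders rows = 6.416667 (≈; comparison uses full precision).
Keep rows where qty <= that value.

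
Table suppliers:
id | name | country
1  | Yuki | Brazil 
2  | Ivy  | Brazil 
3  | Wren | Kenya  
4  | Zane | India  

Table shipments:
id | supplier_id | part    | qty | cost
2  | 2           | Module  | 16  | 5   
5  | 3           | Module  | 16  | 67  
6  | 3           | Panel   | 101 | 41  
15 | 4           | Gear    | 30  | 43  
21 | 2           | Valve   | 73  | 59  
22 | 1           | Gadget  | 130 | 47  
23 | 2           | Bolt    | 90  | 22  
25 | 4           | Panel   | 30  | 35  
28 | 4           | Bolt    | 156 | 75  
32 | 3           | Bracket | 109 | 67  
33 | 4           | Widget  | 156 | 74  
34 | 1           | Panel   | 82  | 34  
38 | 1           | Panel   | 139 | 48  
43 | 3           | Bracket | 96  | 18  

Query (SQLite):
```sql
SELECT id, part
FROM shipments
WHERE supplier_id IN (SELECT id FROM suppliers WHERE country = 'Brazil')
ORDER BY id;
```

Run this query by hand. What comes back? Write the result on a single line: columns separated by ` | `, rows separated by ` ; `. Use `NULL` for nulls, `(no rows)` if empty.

2 | Module ; 21 | Valve ; 22 | Gadget ; 23 | Bolt ; 34 | Panel ; 38 | Panel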